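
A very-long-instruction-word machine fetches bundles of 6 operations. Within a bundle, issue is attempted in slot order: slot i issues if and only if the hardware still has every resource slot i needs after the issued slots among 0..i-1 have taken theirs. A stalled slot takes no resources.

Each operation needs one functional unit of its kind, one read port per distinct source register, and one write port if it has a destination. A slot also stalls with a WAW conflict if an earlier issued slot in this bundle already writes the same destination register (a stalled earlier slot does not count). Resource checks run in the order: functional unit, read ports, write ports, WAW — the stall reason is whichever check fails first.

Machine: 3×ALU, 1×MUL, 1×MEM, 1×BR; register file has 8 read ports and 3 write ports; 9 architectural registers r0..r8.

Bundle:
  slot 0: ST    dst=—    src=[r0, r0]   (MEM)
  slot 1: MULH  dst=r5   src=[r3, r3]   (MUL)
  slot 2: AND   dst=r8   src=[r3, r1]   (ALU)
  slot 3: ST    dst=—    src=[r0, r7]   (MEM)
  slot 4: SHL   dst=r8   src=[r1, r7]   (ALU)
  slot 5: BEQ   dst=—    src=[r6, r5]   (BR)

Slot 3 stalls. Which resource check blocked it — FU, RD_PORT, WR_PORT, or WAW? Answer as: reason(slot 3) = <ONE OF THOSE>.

reason(slot 3) = FU

#0 MEM src=r0,r0 dispatched  <A:3 Mu:1 Ld:0 B:1 rd:7 wr:3>
#1 MUL src=r3,r3 dispatched  <A:3 Mu:0 Ld:0 B:1 rd:6 wr:2>
#2 ALU src=r3,r1 dispatched  <A:2 Mu:0 Ld:0 B:1 rd:4 wr:1>
#3 MEM src=r0,r7 held:FU  <A:2 Mu:0 Ld:0 B:1 rd:4 wr:1>
#4 ALU src=r1,r7 held:WAW  <A:2 Mu:0 Ld:0 B:1 rd:4 wr:1>
#5 BR src=r6,r5 dispatched  <A:2 Mu:0 Ld:0 B:0 rd:2 wr:1>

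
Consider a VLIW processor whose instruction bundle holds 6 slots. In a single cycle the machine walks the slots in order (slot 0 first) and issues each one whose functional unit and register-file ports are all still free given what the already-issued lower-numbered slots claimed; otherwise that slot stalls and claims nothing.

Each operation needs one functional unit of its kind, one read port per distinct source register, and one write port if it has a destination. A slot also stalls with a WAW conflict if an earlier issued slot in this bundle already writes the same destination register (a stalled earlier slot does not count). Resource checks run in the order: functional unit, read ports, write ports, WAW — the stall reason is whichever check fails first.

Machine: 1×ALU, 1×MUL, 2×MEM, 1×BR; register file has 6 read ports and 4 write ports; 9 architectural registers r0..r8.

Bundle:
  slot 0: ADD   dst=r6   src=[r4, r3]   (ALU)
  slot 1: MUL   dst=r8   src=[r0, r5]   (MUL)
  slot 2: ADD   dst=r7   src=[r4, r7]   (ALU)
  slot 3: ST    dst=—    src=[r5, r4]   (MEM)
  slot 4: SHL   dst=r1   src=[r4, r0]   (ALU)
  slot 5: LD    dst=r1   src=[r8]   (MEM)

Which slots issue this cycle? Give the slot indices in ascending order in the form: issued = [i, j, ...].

issued = [0, 1, 3]

  0. ALU→r6 ⇒ go  {0A/1Mu/2Ld/1B | 4r 3w}
  1. MUL→r8 ⇒ go  {0A/0Mu/2Ld/1B | 2r 2w}
  2. ALU→r7 ⇒ no(FU)  {0A/0Mu/2Ld/1B | 2r 2w}
  3. MEM ⇒ go  {0A/0Mu/1Ld/1B | 0r 2w}
  4. ALU→r1 ⇒ no(FU)  {0A/0Mu/1Ld/1B | 0r 2w}
  5. MEM→r1 ⇒ no(RD_PORT)  {0A/0Mu/1Ld/1B | 0r 2w}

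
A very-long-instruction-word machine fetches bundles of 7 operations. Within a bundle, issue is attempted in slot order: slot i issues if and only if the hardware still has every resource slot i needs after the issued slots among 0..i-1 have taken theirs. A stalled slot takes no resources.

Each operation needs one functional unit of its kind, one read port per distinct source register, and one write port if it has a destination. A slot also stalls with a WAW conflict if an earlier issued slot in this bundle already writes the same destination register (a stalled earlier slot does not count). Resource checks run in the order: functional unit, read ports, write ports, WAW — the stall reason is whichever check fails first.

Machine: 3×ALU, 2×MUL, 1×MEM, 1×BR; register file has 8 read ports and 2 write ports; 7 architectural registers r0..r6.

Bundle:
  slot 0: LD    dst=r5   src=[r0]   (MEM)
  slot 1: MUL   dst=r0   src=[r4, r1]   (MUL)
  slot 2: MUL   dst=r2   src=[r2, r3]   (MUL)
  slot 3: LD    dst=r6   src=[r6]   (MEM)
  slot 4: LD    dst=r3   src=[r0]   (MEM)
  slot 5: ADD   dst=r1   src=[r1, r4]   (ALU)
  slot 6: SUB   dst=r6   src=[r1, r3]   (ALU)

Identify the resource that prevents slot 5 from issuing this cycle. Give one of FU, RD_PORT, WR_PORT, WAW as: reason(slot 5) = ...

[0] MEM needs rd=1 wr=1: ok; after: ALU=3 MUL=2 MEM=0 BR=1, R=7, W=1
[1] MUL needs rd=2 wr=1: ok; after: ALU=3 MUL=1 MEM=0 BR=1, R=5, W=0
[2] MUL needs rd=2 wr=1: WR_PORT; after: ALU=3 MUL=1 MEM=0 BR=1, R=5, W=0
[3] MEM needs rd=1 wr=1: FU; after: ALU=3 MUL=1 MEM=0 BR=1, R=5, W=0
[4] MEM needs rd=1 wr=1: FU; after: ALU=3 MUL=1 MEM=0 BR=1, R=5, W=0
[5] ALU needs rd=2 wr=1: WR_PORT; after: ALU=3 MUL=1 MEM=0 BR=1, R=5, W=0
[6] ALU needs rd=2 wr=1: WR_PORT; after: ALU=3 MUL=1 MEM=0 BR=1, R=5, W=0

reason(slot 5) = WR_PORT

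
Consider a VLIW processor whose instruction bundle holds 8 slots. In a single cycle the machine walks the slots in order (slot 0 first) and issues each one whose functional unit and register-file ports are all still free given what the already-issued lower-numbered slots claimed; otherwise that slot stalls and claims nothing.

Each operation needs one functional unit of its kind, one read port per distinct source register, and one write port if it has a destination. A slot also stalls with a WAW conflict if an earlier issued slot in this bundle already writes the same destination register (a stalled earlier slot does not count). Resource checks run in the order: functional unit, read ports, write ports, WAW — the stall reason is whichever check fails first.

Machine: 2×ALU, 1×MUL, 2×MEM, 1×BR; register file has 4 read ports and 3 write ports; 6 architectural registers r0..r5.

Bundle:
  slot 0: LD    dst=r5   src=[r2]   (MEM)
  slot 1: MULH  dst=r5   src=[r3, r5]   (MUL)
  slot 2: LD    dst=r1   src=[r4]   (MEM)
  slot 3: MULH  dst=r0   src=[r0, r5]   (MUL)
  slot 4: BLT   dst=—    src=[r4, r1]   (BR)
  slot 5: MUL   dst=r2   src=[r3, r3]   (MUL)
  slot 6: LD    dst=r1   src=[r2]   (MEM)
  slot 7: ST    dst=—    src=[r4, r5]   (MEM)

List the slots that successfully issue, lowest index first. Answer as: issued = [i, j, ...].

issued = [0, 2, 3]

(0) want 1×MEM +1rd +1wr — yes → AL2|MU1|ME1|BR1|rd3|wr2
(1) want 1×MUL +2rd +1wr — WAW → AL2|MU1|ME1|BR1|rd3|wr2
(2) want 1×MEM +1rd +1wr — yes → AL2|MU1|ME0|BR1|rd2|wr1
(3) want 1×MUL +2rd +1wr — yes → AL2|MU0|ME0|BR1|rd0|wr0
(4) want 1×BR +2rd +0wr — RD_PORT → AL2|MU0|ME0|BR1|rd0|wr0
(5) want 1×MUL +1rd +1wr — FU → AL2|MU0|ME0|BR1|rd0|wr0
(6) want 1×MEM +1rd +1wr — FU → AL2|MU0|ME0|BR1|rd0|wr0
(7) want 1×MEM +2rd +0wr — FU → AL2|MU0|ME0|BR1|rd0|wr0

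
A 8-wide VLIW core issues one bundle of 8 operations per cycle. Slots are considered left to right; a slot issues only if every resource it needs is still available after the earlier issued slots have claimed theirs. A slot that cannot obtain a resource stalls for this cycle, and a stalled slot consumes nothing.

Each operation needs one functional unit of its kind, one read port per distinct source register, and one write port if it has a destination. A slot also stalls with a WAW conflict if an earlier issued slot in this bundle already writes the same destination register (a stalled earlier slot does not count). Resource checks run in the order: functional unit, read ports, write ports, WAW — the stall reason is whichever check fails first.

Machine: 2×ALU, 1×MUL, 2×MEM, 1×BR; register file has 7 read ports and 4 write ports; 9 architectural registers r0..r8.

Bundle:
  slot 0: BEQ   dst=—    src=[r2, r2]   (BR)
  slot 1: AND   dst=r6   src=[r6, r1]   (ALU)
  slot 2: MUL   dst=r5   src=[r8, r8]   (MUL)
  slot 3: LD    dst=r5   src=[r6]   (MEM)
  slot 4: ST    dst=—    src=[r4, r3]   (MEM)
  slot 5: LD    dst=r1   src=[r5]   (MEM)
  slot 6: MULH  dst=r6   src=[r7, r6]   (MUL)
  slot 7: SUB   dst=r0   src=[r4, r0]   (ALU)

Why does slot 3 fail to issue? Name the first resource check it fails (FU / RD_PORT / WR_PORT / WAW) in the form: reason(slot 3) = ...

reason(slot 3) = WAW

#0 BR src=r2,r2 dispatched  <A:2 Mu:1 Ld:2 B:0 rd:6 wr:4>
#1 ALU src=r6,r1 dispatched  <A:1 Mu:1 Ld:2 B:0 rd:4 wr:3>
#2 MUL src=r8,r8 dispatched  <A:1 Mu:0 Ld:2 B:0 rd:3 wr:2>
#3 MEM src=r6 held:WAW  <A:1 Mu:0 Ld:2 B:0 rd:3 wr:2>
#4 MEM src=r4,r3 dispatched  <A:1 Mu:0 Ld:1 B:0 rd:1 wr:2>
#5 MEM src=r5 dispatched  <A:1 Mu:0 Ld:0 B:0 rd:0 wr:1>
#6 MUL src=r7,r6 held:FU  <A:1 Mu:0 Ld:0 B:0 rd:0 wr:1>
#7 ALU src=r4,r0 held:RD_PORT  <A:1 Mu:0 Ld:0 B:0 rd:0 wr:1>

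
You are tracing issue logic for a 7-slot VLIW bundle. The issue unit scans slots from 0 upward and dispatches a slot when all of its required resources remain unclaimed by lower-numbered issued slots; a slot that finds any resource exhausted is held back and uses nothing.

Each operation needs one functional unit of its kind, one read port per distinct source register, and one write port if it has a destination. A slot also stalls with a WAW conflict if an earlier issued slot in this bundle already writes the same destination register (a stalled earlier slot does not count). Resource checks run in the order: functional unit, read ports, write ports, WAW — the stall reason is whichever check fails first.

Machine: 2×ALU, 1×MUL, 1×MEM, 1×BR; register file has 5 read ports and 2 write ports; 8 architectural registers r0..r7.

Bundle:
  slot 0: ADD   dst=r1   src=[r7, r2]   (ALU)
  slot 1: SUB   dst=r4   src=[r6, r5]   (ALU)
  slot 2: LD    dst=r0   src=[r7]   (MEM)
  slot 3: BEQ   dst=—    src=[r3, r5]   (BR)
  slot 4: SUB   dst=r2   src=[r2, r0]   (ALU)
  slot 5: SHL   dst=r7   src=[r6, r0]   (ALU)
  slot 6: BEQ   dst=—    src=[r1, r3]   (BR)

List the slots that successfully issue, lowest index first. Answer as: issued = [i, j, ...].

slot 0 (ALU): ISSUE — free A1,Mu1,Ld1,B1 rp3 wp1
slot 1 (ALU): ISSUE — free A0,Mu1,Ld1,B1 rp1 wp0
slot 2 (MEM): stall WR_PORT — free A0,Mu1,Ld1,B1 rp1 wp0
slot 3 (BR): stall RD_PORT — free A0,Mu1,Ld1,B1 rp1 wp0
slot 4 (ALU): stall FU — free A0,Mu1,Ld1,B1 rp1 wp0
slot 5 (ALU): stall FU — free A0,Mu1,Ld1,B1 rp1 wp0
slot 6 (BR): stall RD_PORT — free A0,Mu1,Ld1,B1 rp1 wp0

issued = [0, 1]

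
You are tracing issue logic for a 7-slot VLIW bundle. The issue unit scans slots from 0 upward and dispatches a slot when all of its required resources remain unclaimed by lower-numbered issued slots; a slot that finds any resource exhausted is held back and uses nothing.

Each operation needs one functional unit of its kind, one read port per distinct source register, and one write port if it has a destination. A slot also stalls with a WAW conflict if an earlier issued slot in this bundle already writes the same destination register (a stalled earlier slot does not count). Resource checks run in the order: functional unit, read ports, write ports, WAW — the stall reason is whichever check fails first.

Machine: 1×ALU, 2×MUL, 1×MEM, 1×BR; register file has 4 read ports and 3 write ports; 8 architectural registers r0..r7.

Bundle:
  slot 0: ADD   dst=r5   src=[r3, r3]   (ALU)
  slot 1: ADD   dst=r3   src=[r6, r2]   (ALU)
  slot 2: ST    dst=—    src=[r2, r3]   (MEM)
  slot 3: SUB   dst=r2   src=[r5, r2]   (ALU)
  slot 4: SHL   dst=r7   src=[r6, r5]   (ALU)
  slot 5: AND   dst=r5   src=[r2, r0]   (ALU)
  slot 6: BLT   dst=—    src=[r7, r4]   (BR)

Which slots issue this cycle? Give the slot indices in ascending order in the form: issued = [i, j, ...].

issued = [0, 2]

[0] ALU needs rd=1 wr=1: ok; after: ALU=0 MUL=2 MEM=1 BR=1, R=3, W=2
[1] ALU needs rd=2 wr=1: FU; after: ALU=0 MUL=2 MEM=1 BR=1, R=3, W=2
[2] MEM needs rd=2 wr=0: ok; after: ALU=0 MUL=2 MEM=0 BR=1, R=1, W=2
[3] ALU needs rd=2 wr=1: FU; after: ALU=0 MUL=2 MEM=0 BR=1, R=1, W=2
[4] ALU needs rd=2 wr=1: FU; after: ALU=0 MUL=2 MEM=0 BR=1, R=1, W=2
[5] ALU needs rd=2 wr=1: FU; after: ALU=0 MUL=2 MEM=0 BR=1, R=1, W=2
[6] BR needs rd=2 wr=0: RD_PORT; after: ALU=0 MUL=2 MEM=0 BR=1, R=1, W=2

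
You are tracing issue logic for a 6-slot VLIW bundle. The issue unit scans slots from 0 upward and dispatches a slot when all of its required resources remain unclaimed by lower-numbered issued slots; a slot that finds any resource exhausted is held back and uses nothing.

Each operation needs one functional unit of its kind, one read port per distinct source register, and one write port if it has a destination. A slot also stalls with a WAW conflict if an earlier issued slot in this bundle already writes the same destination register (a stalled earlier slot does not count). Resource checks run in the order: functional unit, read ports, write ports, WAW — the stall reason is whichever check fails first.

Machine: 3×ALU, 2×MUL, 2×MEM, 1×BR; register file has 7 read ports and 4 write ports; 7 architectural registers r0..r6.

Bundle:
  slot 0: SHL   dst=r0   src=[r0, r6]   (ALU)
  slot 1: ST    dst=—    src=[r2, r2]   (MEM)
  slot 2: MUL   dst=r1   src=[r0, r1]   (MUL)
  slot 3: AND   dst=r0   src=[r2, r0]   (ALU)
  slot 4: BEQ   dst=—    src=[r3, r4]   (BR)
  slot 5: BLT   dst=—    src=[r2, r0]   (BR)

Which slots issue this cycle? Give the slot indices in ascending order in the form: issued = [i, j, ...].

  0. ALU→r0 ⇒ go  {2A/2Mu/2Ld/1B | 5r 3w}
  1. MEM ⇒ go  {2A/2Mu/1Ld/1B | 4r 3w}
  2. MUL→r1 ⇒ go  {2A/1Mu/1Ld/1B | 2r 2w}
  3. ALU→r0 ⇒ no(WAW)  {2A/1Mu/1Ld/1B | 2r 2w}
  4. BR ⇒ go  {2A/1Mu/1Ld/0B | 0r 2w}
  5. BR ⇒ no(FU)  {2A/1Mu/1Ld/0B | 0r 2w}

issued = [0, 1, 2, 4]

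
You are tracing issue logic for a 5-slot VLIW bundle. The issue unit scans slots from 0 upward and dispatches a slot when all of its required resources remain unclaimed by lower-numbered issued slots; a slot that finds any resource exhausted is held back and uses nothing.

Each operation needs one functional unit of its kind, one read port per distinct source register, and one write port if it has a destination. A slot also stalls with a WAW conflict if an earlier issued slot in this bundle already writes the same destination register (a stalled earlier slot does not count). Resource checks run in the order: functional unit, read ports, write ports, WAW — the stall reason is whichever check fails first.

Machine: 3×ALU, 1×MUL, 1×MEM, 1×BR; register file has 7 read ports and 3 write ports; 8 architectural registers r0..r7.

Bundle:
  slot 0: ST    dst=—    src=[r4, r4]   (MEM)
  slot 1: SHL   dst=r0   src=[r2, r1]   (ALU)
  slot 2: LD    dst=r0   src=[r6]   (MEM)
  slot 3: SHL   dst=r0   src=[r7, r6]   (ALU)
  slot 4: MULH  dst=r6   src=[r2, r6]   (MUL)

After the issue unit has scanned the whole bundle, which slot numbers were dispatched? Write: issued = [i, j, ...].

issued = [0, 1, 4]

slot 0 (MEM): ISSUE — free A3,Mu1,Ld0,B1 rp6 wp3
slot 1 (ALU): ISSUE — free A2,Mu1,Ld0,B1 rp4 wp2
slot 2 (MEM): stall FU — free A2,Mu1,Ld0,B1 rp4 wp2
slot 3 (ALU): stall WAW — free A2,Mu1,Ld0,B1 rp4 wp2
slot 4 (MUL): ISSUE — free A2,Mu0,Ld0,B1 rp2 wp1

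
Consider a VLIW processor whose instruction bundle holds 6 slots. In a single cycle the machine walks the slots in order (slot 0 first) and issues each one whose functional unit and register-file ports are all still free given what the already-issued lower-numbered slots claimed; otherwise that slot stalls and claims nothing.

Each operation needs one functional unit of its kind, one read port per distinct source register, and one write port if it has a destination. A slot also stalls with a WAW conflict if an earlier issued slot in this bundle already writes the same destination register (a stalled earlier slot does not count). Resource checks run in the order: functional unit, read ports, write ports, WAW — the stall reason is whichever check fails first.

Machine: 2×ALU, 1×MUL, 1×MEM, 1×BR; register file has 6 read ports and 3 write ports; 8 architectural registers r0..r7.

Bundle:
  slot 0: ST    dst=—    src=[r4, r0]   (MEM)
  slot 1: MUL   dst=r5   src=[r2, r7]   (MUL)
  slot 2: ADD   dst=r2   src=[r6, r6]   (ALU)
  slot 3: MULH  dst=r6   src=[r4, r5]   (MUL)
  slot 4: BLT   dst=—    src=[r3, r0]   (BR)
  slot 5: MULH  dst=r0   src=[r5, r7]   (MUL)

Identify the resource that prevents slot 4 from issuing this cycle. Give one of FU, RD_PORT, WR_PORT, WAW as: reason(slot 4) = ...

  0. MEM ⇒ go  {2A/1Mu/0Ld/1B | 4r 3w}
  1. MUL→r5 ⇒ go  {2A/0Mu/0Ld/1B | 2r 2w}
  2. ALU→r2 ⇒ go  {1A/0Mu/0Ld/1B | 1r 1w}
  3. MUL→r6 ⇒ no(FU)  {1A/0Mu/0Ld/1B | 1r 1w}
  4. BR ⇒ no(RD_PORT)  {1A/0Mu/0Ld/1B | 1r 1w}
  5. MUL→r0 ⇒ no(FU)  {1A/0Mu/0Ld/1B | 1r 1w}

reason(slot 4) = RD_PORT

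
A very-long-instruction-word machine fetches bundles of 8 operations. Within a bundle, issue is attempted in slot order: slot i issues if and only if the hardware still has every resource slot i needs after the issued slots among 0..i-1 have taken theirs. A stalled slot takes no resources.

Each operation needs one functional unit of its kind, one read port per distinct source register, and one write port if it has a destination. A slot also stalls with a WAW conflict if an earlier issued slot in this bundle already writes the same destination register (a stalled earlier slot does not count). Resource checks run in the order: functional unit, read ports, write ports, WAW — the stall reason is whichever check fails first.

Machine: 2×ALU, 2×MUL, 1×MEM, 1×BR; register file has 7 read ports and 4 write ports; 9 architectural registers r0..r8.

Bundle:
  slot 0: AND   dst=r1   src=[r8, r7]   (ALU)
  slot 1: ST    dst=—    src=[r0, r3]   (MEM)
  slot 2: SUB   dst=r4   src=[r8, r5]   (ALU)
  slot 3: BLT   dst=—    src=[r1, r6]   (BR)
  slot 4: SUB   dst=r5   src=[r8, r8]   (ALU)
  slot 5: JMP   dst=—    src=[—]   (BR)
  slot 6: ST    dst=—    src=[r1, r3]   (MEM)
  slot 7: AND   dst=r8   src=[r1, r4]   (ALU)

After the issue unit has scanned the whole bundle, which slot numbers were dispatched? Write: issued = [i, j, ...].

issued = [0, 1, 2, 5]

#0 ALU src=r8,r7 dispatched  <A:1 Mu:2 Ld:1 B:1 rd:5 wr:3>
#1 MEM src=r0,r3 dispatched  <A:1 Mu:2 Ld:0 B:1 rd:3 wr:3>
#2 ALU src=r8,r5 dispatched  <A:0 Mu:2 Ld:0 B:1 rd:1 wr:2>
#3 BR src=r1,r6 held:RD_PORT  <A:0 Mu:2 Ld:0 B:1 rd:1 wr:2>
#4 ALU src=r8,r8 held:FU  <A:0 Mu:2 Ld:0 B:1 rd:1 wr:2>
#5 BR src=- dispatched  <A:0 Mu:2 Ld:0 B:0 rd:1 wr:2>
#6 MEM src=r1,r3 held:FU  <A:0 Mu:2 Ld:0 B:0 rd:1 wr:2>
#7 ALU src=r1,r4 held:FU  <A:0 Mu:2 Ld:0 B:0 rd:1 wr:2>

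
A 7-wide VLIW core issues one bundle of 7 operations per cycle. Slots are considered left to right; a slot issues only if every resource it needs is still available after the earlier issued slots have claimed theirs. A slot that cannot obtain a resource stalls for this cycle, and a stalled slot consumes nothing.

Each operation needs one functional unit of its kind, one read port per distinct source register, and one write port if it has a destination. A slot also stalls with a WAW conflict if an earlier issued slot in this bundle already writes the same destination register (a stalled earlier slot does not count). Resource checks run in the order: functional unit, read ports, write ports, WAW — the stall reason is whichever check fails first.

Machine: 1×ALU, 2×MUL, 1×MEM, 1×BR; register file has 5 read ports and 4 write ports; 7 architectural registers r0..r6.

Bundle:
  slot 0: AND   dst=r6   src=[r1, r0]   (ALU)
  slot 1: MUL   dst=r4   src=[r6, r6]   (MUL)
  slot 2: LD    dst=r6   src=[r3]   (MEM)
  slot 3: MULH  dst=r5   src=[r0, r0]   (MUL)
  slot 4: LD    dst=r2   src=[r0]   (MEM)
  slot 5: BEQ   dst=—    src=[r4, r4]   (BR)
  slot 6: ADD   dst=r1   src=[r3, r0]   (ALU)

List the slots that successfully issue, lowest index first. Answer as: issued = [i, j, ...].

issued = [0, 1, 3, 4]

  0. ALU→r6 ⇒ go  {0A/2Mu/1Ld/1B | 3r 3w}
  1. MUL→r4 ⇒ go  {0A/1Mu/1Ld/1B | 2r 2w}
  2. MEM→r6 ⇒ no(WAW)  {0A/1Mu/1Ld/1B | 2r 2w}
  3. MUL→r5 ⇒ go  {0A/0Mu/1Ld/1B | 1r 1w}
  4. MEM→r2 ⇒ go  {0A/0Mu/0Ld/1B | 0r 0w}
  5. BR ⇒ no(RD_PORT)  {0A/0Mu/0Ld/1B | 0r 0w}
  6. ALU→r1 ⇒ no(FU)  {0A/0Mu/0Ld/1B | 0r 0w}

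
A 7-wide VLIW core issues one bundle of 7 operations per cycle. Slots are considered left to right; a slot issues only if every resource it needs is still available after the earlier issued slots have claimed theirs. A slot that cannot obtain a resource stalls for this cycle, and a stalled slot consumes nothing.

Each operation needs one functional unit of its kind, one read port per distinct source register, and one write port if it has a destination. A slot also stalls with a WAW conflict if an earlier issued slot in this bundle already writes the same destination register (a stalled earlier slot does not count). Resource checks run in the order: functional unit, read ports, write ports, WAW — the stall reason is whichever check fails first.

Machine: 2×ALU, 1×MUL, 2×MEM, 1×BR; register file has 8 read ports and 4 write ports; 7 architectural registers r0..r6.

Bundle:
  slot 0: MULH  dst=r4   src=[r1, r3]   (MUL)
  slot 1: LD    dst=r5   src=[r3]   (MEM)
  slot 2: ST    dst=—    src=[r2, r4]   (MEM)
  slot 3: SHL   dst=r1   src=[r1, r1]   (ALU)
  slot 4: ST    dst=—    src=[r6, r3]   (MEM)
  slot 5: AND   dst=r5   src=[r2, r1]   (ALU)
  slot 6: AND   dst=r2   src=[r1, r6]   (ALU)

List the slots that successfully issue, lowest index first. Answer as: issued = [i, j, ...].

issued = [0, 1, 2, 3, 6]

[0] MUL needs rd=2 wr=1: ok; after: ALU=2 MUL=0 MEM=2 BR=1, R=6, W=3
[1] MEM needs rd=1 wr=1: ok; after: ALU=2 MUL=0 MEM=1 BR=1, R=5, W=2
[2] MEM needs rd=2 wr=0: ok; after: ALU=2 MUL=0 MEM=0 BR=1, R=3, W=2
[3] ALU needs rd=1 wr=1: ok; after: ALU=1 MUL=0 MEM=0 BR=1, R=2, W=1
[4] MEM needs rd=2 wr=0: FU; after: ALU=1 MUL=0 MEM=0 BR=1, R=2, W=1
[5] ALU needs rd=2 wr=1: WAW; after: ALU=1 MUL=0 MEM=0 BR=1, R=2, W=1
[6] ALU needs rd=2 wr=1: ok; after: ALU=0 MUL=0 MEM=0 BR=1, R=0, W=0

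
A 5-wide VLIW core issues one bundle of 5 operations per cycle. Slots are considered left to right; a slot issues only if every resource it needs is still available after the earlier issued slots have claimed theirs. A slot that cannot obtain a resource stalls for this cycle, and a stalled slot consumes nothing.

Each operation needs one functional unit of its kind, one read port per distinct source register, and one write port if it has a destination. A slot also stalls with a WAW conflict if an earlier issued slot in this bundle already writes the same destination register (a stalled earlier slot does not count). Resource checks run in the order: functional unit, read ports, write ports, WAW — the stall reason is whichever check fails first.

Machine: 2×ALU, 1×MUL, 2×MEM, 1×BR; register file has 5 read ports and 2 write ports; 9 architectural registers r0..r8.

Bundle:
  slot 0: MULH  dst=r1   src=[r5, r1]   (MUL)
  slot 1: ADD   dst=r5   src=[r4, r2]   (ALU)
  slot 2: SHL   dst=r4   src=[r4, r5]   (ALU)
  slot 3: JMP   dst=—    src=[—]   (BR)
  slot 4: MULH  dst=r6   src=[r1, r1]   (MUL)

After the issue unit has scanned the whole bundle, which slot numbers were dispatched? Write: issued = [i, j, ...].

(0) want 1×MUL +2rd +1wr — yes → AL2|MU0|ME2|BR1|rd3|wr1
(1) want 1×ALU +2rd +1wr — yes → AL1|MU0|ME2|BR1|rd1|wr0
(2) want 1×ALU +2rd +1wr — RD_PORT → AL1|MU0|ME2|BR1|rd1|wr0
(3) want 1×BR +0rd +0wr — yes → AL1|MU0|ME2|BR0|rd1|wr0
(4) want 1×MUL +1rd +1wr — FU → AL1|MU0|ME2|BR0|rd1|wr0

issued = [0, 1, 3]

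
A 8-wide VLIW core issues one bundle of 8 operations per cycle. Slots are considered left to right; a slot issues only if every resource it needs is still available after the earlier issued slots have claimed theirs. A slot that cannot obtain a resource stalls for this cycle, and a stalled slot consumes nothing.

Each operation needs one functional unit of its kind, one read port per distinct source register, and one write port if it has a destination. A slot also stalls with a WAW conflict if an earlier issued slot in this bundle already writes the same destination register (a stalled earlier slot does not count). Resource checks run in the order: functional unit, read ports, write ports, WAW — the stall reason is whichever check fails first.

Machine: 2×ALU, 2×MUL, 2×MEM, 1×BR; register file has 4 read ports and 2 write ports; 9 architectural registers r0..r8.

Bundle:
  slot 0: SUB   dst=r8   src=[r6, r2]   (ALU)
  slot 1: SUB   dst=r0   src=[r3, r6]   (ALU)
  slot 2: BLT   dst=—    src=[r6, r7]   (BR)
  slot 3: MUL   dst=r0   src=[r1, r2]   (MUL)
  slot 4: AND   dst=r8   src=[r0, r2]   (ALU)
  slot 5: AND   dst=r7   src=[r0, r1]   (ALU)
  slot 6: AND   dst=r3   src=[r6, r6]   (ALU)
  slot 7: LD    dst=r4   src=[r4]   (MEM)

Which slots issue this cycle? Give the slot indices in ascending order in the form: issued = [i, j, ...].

[0] ALU needs rd=2 wr=1: ok; after: ALU=1 MUL=2 MEM=2 BR=1, R=2, W=1
[1] ALU needs rd=2 wr=1: ok; after: ALU=0 MUL=2 MEM=2 BR=1, R=0, W=0
[2] BR needs rd=2 wr=0: RD_PORT; after: ALU=0 MUL=2 MEM=2 BR=1, R=0, W=0
[3] MUL needs rd=2 wr=1: RD_PORT; after: ALU=0 MUL=2 MEM=2 BR=1, R=0, W=0
[4] ALU needs rd=2 wr=1: FU; after: ALU=0 MUL=2 MEM=2 BR=1, R=0, W=0
[5] ALU needs rd=2 wr=1: FU; after: ALU=0 MUL=2 MEM=2 BR=1, R=0, W=0
[6] ALU needs rd=1 wr=1: FU; after: ALU=0 MUL=2 MEM=2 BR=1, R=0, W=0
[7] MEM needs rd=1 wr=1: RD_PORT; after: ALU=0 MUL=2 MEM=2 BR=1, R=0, W=0

issued = [0, 1]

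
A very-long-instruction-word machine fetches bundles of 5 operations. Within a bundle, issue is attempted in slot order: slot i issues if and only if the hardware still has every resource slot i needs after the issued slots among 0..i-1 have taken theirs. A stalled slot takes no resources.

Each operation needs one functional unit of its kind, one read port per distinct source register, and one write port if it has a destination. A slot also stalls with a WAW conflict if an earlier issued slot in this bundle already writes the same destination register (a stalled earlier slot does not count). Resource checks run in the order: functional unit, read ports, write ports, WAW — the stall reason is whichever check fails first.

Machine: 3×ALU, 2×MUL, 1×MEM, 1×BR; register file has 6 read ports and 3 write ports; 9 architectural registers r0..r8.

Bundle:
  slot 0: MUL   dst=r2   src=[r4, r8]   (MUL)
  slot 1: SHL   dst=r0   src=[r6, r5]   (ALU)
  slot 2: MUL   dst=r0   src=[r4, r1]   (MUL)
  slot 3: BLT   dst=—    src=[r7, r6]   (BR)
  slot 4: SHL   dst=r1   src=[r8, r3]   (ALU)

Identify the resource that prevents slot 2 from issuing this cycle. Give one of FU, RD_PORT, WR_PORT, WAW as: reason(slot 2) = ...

reason(slot 2) = WAW

(0) want 1×MUL +2rd +1wr — yes → AL3|MU1|ME1|BR1|rd4|wr2
(1) want 1×ALU +2rd +1wr — yes → AL2|MU1|ME1|BR1|rd2|wr1
(2) want 1×MUL +2rd +1wr — WAW → AL2|MU1|ME1|BR1|rd2|wr1
(3) want 1×BR +2rd +0wr — yes → AL2|MU1|ME1|BR0|rd0|wr1
(4) want 1×ALU +2rd +1wr — RD_PORT → AL2|MU1|ME1|BR0|rd0|wr1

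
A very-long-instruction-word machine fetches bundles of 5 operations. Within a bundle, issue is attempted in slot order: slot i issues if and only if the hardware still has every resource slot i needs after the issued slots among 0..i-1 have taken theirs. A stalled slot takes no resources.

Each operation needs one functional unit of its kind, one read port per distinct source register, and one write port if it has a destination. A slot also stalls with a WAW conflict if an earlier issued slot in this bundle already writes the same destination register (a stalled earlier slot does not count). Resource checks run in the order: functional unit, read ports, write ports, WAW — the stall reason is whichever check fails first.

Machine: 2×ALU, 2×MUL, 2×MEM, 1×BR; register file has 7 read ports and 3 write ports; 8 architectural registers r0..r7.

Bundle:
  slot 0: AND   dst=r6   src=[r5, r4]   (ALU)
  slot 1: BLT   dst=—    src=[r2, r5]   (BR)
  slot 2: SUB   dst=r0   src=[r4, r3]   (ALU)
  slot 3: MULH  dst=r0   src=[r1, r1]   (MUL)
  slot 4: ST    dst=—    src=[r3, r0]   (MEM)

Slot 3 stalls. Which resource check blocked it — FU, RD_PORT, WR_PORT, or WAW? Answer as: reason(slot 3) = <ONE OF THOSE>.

reason(slot 3) = WAW

(0) want 1×ALU +2rd +1wr — yes → AL1|MU2|ME2|BR1|rd5|wr2
(1) want 1×BR +2rd +0wr — yes → AL1|MU2|ME2|BR0|rd3|wr2
(2) want 1×ALU +2rd +1wr — yes → AL0|MU2|ME2|BR0|rd1|wr1
(3) want 1×MUL +1rd +1wr — WAW → AL0|MU2|ME2|BR0|rd1|wr1
(4) want 1×MEM +2rd +0wr — RD_PORT → AL0|MU2|ME2|BR0|rd1|wr1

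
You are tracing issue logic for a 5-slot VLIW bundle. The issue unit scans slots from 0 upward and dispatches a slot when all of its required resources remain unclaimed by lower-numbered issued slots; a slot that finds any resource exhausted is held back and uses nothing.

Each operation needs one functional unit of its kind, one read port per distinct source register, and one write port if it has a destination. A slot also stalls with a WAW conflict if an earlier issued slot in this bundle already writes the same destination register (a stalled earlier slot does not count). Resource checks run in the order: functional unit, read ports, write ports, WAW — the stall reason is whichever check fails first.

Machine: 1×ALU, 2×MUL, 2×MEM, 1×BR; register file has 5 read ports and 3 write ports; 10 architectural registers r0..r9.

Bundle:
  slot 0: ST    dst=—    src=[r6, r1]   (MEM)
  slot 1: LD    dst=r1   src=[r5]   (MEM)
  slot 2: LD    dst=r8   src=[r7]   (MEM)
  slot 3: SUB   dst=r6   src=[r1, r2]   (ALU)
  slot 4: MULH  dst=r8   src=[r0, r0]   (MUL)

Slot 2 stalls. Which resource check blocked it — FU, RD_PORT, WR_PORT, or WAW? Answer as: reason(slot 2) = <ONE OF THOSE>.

reason(slot 2) = FU

(0) want 1×MEM +2rd +0wr — yes → AL1|MU2|ME1|BR1|rd3|wr3
(1) want 1×MEM +1rd +1wr — yes → AL1|MU2|ME0|BR1|rd2|wr2
(2) want 1×MEM +1rd +1wr — FU → AL1|MU2|ME0|BR1|rd2|wr2
(3) want 1×ALU +2rd +1wr — yes → AL0|MU2|ME0|BR1|rd0|wr1
(4) want 1×MUL +1rd +1wr — RD_PORT → AL0|MU2|ME0|BR1|rd0|wr1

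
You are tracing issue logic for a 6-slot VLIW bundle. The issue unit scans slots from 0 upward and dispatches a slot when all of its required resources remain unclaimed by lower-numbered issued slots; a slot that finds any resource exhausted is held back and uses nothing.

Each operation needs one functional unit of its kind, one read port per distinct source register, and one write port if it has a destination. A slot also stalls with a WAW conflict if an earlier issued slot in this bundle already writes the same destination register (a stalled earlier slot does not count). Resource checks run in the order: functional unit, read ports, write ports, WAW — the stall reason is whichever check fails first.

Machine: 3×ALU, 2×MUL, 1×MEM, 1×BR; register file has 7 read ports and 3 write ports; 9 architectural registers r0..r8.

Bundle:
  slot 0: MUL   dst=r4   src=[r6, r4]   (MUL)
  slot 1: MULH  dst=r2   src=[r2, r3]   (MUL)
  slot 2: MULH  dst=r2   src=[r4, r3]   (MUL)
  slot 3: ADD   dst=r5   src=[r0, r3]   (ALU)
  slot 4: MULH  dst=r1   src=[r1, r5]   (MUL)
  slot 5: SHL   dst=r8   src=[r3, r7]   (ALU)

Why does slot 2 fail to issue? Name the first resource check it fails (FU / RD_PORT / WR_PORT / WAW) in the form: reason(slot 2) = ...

slot 0 (MUL): ISSUE — free A3,Mu1,Ld1,B1 rp5 wp2
slot 1 (MUL): ISSUE — free A3,Mu0,Ld1,B1 rp3 wp1
slot 2 (MUL): stall FU — free A3,Mu0,Ld1,B1 rp3 wp1
slot 3 (ALU): ISSUE — free A2,Mu0,Ld1,B1 rp1 wp0
slot 4 (MUL): stall FU — free A2,Mu0,Ld1,B1 rp1 wp0
slot 5 (ALU): stall RD_PORT — free A2,Mu0,Ld1,B1 rp1 wp0

reason(slot 2) = FU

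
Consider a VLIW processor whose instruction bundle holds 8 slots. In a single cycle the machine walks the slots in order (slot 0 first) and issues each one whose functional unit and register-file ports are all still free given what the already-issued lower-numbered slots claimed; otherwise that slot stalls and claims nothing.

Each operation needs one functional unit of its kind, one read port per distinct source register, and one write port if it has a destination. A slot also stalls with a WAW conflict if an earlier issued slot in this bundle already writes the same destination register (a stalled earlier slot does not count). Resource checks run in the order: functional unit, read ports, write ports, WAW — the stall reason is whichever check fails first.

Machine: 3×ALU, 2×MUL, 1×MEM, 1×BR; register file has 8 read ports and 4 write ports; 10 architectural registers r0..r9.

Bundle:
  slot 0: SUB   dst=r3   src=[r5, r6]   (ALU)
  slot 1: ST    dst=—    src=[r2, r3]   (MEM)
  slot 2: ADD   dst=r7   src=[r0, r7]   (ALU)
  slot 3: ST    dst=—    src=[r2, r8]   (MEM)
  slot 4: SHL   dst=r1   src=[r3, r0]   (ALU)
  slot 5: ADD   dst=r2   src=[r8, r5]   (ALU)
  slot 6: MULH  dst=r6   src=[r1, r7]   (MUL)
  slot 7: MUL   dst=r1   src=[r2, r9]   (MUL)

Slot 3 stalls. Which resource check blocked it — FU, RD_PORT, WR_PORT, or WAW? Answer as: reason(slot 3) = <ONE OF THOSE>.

(0) want 1×ALU +2rd +1wr — yes → AL2|MU2|ME1|BR1|rd6|wr3
(1) want 1×MEM +2rd +0wr — yes → AL2|MU2|ME0|BR1|rd4|wr3
(2) want 1×ALU +2rd +1wr — yes → AL1|MU2|ME0|BR1|rd2|wr2
(3) want 1×MEM +2rd +0wr — FU → AL1|MU2|ME0|BR1|rd2|wr2
(4) want 1×ALU +2rd +1wr — yes → AL0|MU2|ME0|BR1|rd0|wr1
(5) want 1×ALU +2rd +1wr — FU → AL0|MU2|ME0|BR1|rd0|wr1
(6) want 1×MUL +2rd +1wr — RD_PORT → AL0|MU2|ME0|BR1|rd0|wr1
(7) want 1×MUL +2rd +1wr — RD_PORT → AL0|MU2|ME0|BR1|rd0|wr1

reason(slot 3) = FU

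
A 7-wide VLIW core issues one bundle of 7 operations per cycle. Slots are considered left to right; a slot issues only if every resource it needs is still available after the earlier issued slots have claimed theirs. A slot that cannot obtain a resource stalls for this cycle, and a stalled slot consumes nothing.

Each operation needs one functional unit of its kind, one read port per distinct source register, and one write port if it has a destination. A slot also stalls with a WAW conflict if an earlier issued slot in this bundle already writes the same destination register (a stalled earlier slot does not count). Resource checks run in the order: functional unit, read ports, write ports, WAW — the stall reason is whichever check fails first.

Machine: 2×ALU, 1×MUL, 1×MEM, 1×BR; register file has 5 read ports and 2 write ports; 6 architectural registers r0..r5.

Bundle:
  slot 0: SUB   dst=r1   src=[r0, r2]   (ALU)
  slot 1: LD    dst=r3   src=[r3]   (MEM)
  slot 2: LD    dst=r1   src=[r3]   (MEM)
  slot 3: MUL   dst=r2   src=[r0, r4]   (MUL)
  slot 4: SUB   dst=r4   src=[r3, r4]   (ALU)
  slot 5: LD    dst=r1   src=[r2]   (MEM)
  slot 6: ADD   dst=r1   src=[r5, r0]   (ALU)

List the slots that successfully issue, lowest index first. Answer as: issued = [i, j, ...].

issued = [0, 1]

  0. ALU→r1 ⇒ go  {1A/1Mu/1Ld/1B | 3r 1w}
  1. MEM→r3 ⇒ go  {1A/1Mu/0Ld/1B | 2r 0w}
  2. MEM→r1 ⇒ no(FU)  {1A/1Mu/0Ld/1B | 2r 0w}
  3. MUL→r2 ⇒ no(WR_PORT)  {1A/1Mu/0Ld/1B | 2r 0w}
  4. ALU→r4 ⇒ no(WR_PORT)  {1A/1Mu/0Ld/1B | 2r 0w}
  5. MEM→r1 ⇒ no(FU)  {1A/1Mu/0Ld/1B | 2r 0w}
  6. ALU→r1 ⇒ no(WR_PORT)  {1A/1Mu/0Ld/1B | 2r 0w}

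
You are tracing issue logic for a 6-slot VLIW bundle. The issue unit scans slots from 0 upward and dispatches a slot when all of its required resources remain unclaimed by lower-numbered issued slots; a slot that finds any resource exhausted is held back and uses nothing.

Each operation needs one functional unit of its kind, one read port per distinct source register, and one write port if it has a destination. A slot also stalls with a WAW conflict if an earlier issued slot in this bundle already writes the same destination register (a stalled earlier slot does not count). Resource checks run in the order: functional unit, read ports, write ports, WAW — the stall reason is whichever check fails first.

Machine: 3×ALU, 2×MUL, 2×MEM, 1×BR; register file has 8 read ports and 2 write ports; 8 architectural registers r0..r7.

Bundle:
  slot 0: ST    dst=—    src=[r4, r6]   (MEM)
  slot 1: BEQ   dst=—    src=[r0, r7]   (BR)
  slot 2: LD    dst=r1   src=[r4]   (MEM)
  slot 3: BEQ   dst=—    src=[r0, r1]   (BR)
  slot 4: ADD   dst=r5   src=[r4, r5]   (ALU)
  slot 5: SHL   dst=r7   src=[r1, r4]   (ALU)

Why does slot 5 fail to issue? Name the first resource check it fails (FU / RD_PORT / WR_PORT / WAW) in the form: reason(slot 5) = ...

reason(slot 5) = RD_PORT

(0) want 1×MEM +2rd +0wr — yes → AL3|MU2|ME1|BR1|rd6|wr2
(1) want 1×BR +2rd +0wr — yes → AL3|MU2|ME1|BR0|rd4|wr2
(2) want 1×MEM +1rd +1wr — yes → AL3|MU2|ME0|BR0|rd3|wr1
(3) want 1×BR +2rd +0wr — FU → AL3|MU2|ME0|BR0|rd3|wr1
(4) want 1×ALU +2rd +1wr — yes → AL2|MU2|ME0|BR0|rd1|wr0
(5) want 1×ALU +2rd +1wr — RD_PORT → AL2|MU2|ME0|BR0|rd1|wr0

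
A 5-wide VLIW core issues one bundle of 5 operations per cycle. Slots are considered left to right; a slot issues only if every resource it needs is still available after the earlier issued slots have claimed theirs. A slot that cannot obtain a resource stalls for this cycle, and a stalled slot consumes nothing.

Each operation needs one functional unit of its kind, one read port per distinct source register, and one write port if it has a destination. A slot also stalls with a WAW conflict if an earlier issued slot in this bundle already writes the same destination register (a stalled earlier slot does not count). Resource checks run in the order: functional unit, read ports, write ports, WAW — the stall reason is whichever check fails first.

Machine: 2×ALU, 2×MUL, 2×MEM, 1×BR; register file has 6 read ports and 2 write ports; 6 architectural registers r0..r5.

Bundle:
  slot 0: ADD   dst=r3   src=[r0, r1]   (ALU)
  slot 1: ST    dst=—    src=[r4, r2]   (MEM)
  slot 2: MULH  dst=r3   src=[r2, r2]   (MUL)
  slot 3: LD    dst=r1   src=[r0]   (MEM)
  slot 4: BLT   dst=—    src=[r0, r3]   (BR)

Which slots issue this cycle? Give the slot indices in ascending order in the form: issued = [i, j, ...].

issued = [0, 1, 3]

(0) want 1×ALU +2rd +1wr — yes → AL1|MU2|ME2|BR1|rd4|wr1
(1) want 1×MEM +2rd +0wr — yes → AL1|MU2|ME1|BR1|rd2|wr1
(2) want 1×MUL +1rd +1wr — WAW → AL1|MU2|ME1|BR1|rd2|wr1
(3) want 1×MEM +1rd +1wr — yes → AL1|MU2|ME0|BR1|rd1|wr0
(4) want 1×BR +2rd +0wr — RD_PORT → AL1|MU2|ME0|BR1|rd1|wr0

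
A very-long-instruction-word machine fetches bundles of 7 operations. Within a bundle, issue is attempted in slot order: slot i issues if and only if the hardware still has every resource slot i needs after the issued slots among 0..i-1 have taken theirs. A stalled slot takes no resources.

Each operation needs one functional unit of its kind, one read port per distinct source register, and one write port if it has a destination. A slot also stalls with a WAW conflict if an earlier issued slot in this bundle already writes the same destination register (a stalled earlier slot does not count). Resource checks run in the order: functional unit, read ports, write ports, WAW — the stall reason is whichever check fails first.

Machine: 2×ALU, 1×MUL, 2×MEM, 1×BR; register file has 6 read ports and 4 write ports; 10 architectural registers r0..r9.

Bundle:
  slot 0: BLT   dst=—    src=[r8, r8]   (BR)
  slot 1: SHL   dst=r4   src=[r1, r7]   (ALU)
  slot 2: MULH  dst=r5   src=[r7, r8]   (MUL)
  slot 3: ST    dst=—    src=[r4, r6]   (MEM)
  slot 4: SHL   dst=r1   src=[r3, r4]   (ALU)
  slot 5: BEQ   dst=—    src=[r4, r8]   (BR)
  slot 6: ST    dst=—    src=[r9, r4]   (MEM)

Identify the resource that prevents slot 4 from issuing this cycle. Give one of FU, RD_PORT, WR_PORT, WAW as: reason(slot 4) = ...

reason(slot 4) = RD_PORT

  0. BR ⇒ go  {2A/1Mu/2Ld/0B | 5r 4w}
  1. ALU→r4 ⇒ go  {1A/1Mu/2Ld/0B | 3r 3w}
  2. MUL→r5 ⇒ go  {1A/0Mu/2Ld/0B | 1r 2w}
  3. MEM ⇒ no(RD_PORT)  {1A/0Mu/2Ld/0B | 1r 2w}
  4. ALU→r1 ⇒ no(RD_PORT)  {1A/0Mu/2Ld/0B | 1r 2w}
  5. BR ⇒ no(FU)  {1A/0Mu/2Ld/0B | 1r 2w}
  6. MEM ⇒ no(RD_PORT)  {1A/0Mu/2Ld/0B | 1r 2w}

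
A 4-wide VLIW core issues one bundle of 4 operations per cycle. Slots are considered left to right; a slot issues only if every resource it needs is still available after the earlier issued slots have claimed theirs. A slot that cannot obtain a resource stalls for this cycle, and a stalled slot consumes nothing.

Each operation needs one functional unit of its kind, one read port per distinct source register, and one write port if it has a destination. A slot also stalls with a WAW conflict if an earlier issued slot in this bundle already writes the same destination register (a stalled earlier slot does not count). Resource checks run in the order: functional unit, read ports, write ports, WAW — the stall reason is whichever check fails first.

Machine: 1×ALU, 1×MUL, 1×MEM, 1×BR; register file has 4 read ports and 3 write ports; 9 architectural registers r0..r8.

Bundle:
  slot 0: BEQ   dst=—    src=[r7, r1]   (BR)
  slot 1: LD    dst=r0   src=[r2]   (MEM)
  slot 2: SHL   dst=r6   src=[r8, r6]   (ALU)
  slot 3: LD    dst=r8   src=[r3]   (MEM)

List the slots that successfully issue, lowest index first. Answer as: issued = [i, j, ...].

  0. BR ⇒ go  {1A/1Mu/1Ld/0B | 2r 3w}
  1. MEM→r0 ⇒ go  {1A/1Mu/0Ld/0B | 1r 2w}
  2. ALU→r6 ⇒ no(RD_PORT)  {1A/1Mu/0Ld/0B | 1r 2w}
  3. MEM→r8 ⇒ no(FU)  {1A/1Mu/0Ld/0B | 1r 2w}

issued = [0, 1]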